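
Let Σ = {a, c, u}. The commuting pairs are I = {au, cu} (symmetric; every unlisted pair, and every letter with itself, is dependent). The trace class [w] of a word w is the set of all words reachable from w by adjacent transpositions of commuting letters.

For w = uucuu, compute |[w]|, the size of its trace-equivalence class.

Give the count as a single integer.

5

piece 0:u — minimal
piece 1:u rests on {0:u}
piece 2:c — minimal
piece 3:u rests on {1:u}
piece 4:u rests on {3:u}
minimal pieces: {0:u, 2:c}
ways to finish when only these pieces remain (= sum over removing one remaining piece with nothing left below it):
  1 left: {2}→1  {4}→1
  2 left: {2,4}→2  {3,4}→1
  3 left: {1,3,4}→1  {2,3,4}→3
  placing 0:u first → 4 extensions
  placing 2:c first → 1 extensions
total linear extensions = 5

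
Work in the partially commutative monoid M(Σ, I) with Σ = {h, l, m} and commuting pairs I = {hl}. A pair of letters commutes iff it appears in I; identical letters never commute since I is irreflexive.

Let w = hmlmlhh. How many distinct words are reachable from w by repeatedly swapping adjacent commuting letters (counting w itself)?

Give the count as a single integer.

3

piece 0:h — minimal
piece 1:m rests on {0:h}
piece 2:l rests on {1:m}
piece 3:m rests on {2:l}
piece 4:l rests on {3:m}
piece 5:h rests on {3:m}
piece 6:h rests on {5:h}
minimal pieces: {0:h}
ways to finish when only these pieces remain (= sum over removing one remaining piece with nothing left below it):
  1 left: {4}→1  {6}→1
  2 left: {4,6}→2  {5,6}→1
  3 left: {4,5,6}→3
  4 left: {3,4,5,6}→3
  5 left: {2,3,4,5,6}→3
  placing 0:h first → 3 extensions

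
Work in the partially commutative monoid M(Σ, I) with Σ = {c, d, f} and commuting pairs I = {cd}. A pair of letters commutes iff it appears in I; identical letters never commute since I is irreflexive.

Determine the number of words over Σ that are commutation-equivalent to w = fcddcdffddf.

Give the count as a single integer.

10

0(f) covers ∅
1(c) covers 0:f
2(d) covers 0:f
3(d) covers 2:d
4(c) covers 1:c
5(d) covers 3:d
6(f) covers 4:c, 5:d
7(f) covers 6:f
8(d) covers 7:f
9(d) covers 8:d
10(f) covers 9:d
floor of heap: 0:f
completions by unplaced set U, small U first (add the entries for U minus each lowest piece of U):
  |U|=1: {10}:1
  |U|=2: {9,10}:1
  |U|=3: {8,9,10}:1
  |U|=4: {7,8,9,10}:1
  |U|=5: {6,7,8,9,10}:1
  |U|=6: {4,6,7,8,9,10}:1  {5,6,7,8,9,10}:1
  |U|=7: {1,4,6,7,8,9,10}:1  {3,5,6,7,8,9,10}:1  {4,5,6,7,8,9,10}:2
  |U|=8: {1,4,5,6,7,8,9,10}:3  {2,3,5,6,7,8,9,10}:1  {3,4,5,6,7,8,9,10}:3
  |U|=9: {1,3,4,5,6,7,8,9,10}:6  {2,3,4,5,6,7,8,9,10}:4
  start at 0(f): 10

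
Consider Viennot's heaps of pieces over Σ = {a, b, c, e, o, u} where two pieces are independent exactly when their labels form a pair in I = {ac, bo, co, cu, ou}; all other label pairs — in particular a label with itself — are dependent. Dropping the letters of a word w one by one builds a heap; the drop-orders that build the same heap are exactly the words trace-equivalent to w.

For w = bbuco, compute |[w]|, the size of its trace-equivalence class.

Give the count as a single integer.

drop 0:b onto floor
drop 1:b onto {0:b}
drop 2:u onto {1:b}
drop 3:c onto {1:b}
drop 4:o onto floor
ground layer = {0:b, 4:o}
drop-orders for the pieces not yet dropped (sum over which currently-grounded one goes next):
  1 to go: {2} 1  {3} 1  {4} 1
  2 to go: {2,3} 2  {2,4} 2  {3,4} 2
  3 to go: {1,2,3} 2  {2,3,4} 6
  if 0:b drops first: 8 orders
  if 4:o drops first: 2 orders
heap linearizations: 10

10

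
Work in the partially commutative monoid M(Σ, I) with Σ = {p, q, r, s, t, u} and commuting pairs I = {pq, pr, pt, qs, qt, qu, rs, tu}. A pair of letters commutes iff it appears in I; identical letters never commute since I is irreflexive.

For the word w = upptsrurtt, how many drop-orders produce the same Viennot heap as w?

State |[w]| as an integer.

0(u) covers ∅
1(p) covers 0:u
2(p) covers 1:p
3(t) covers ∅
4(s) covers 2:p, 3:t
5(r) covers 0:u, 3:t
6(u) covers 4:s, 5:r
7(r) covers 6:u
8(t) covers 7:r
9(t) covers 8:t
floor of heap: 0:u, 3:t
completions by unplaced set U, small U first (add the entries for U minus each lowest piece of U):
  |U|=1: {9}:1
  |U|=2: {8,9}:1
  |U|=3: {7,8,9}:1
  |U|=4: {6,7,8,9}:1
  |U|=5: {4,6,7,8,9}:1  {5,6,7,8,9}:1
  |U|=6: {2,4,6,7,8,9}:1  {4,5,6,7,8,9}:2
  |U|=7: {1,2,4,6,7,8,9}:1  {2,4,5,6,7,8,9}:3  {3,4,5,6,7,8,9}:2
  |U|=8: {1,2,4,5,6,7,8,9}:4  {2,3,4,5,6,7,8,9}:5
  start at 0(u): 9
  start at 3(t): 4
sum over floor = 13

13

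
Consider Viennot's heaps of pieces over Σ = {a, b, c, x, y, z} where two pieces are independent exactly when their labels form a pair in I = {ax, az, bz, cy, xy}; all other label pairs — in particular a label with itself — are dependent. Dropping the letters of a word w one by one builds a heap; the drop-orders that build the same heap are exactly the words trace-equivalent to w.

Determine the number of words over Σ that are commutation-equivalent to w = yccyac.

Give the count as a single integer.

6

0(y) covers ∅
1(c) covers ∅
2(c) covers 1:c
3(y) covers 0:y
4(a) covers 2:c, 3:y
5(c) covers 4:a
floor of heap: 0:y, 1:c
completions by unplaced set U, small U first (add the entries for U minus each lowest piece of U):
  |U|=1: {5}:1
  |U|=2: {4,5}:1
  |U|=3: {2,4,5}:1  {3,4,5}:1
  |U|=4: {0,3,4,5}:1  {1,2,4,5}:1  {2,3,4,5}:2
  start at 0(y): 3
  start at 1(c): 3
sum over floor = 6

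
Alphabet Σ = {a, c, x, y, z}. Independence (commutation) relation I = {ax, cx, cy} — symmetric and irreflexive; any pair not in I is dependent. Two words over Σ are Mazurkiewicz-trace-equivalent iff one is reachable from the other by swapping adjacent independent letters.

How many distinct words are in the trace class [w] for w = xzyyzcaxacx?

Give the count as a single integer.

15

#0=x has no predecessor
#1=z depends on [0:x]
#2=y depends on [1:z]
#3=y depends on [2:y]
#4=z depends on [3:y]
#5=c depends on [4:z]
#6=a depends on [5:c]
#7=x depends on [4:z]
#8=a depends on [6:a]
#9=c depends on [8:a]
#10=x depends on [7:x]
sources: [0:x]
N(rest) = Σ N(rest − s) over sources s of rest; N(one piece) = 1:
  size 1 → [9]=1  [10]=1
  size 2 → [7,10]=1  [8,9]=1  [9,10]=2
  size 3 → [6,8,9]=1  [7,9,10]=3  [8,9,10]=3
  size 4 → [5,6,8,9]=1  [6,8,9,10]=4  [7,8,9,10]=6
  size 5 → [5,6,8,9,10]=5  [6,7,8,9,10]=10
  size 6 → [5,6,7,8,9,10]=15
  size 7 → [4,5,6,7,8,9,10]=15
  size 8 → [3,4,5,6,7,8,9,10]=15
  size 9 → [2,3,4,5,6,7,8,9,10]=15
  first=0(x) contributes 15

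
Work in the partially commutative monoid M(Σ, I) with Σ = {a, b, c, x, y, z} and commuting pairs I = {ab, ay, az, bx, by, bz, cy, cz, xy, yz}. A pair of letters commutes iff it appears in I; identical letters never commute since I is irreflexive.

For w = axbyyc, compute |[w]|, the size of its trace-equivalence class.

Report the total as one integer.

piece 0:a — minimal
piece 1:x rests on {0:a}
piece 2:b — minimal
piece 3:y — minimal
piece 4:y rests on {3:y}
piece 5:c rests on {1:x, 2:b}
minimal pieces: {0:a, 2:b, 3:y}
ways to finish when only these pieces remain (= sum over removing one remaining piece with nothing left below it):
  1 left: {4}→1  {5}→1
  2 left: {1,5}→1  {2,5}→1  {3,4}→1  {4,5}→2
  3 left: {0,1,5}→1  {1,2,5}→2  {1,4,5}→3  {2,4,5}→3  {3,4,5}→3
  4 left: {0,1,2,5}→3  {0,1,4,5}→4  {1,2,4,5}→8  {1,3,4,5}→6  {2,3,4,5}→6
  placing 0:a first → 20 extensions
  placing 2:b first → 10 extensions
  placing 3:y first → 15 extensions
total linear extensions = 45

45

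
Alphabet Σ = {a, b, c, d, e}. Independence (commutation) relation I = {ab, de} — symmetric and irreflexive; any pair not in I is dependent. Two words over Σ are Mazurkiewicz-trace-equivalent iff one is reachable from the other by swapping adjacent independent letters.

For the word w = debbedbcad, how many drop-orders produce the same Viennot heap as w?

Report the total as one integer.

drop 0:d onto floor
drop 1:e onto floor
drop 2:b onto {0:d, 1:e}
drop 3:b onto {2:b}
drop 4:e onto {3:b}
drop 5:d onto {3:b}
drop 6:b onto {4:e, 5:d}
drop 7:c onto {6:b}
drop 8:a onto {7:c}
drop 9:d onto {8:a}
ground layer = {0:d, 1:e}
drop-orders for the pieces not yet dropped (sum over which currently-grounded one goes next):
  1 to go: {9} 1
  2 to go: {8,9} 1
  3 to go: {7,8,9} 1
  4 to go: {6,7,8,9} 1
  5 to go: {4,6,7,8,9} 1  {5,6,7,8,9} 1
  6 to go: {4,5,6,7,8,9} 2
  7 to go: {3,4,5,6,7,8,9} 2
  8 to go: {2,3,4,5,6,7,8,9} 2
  if 0:d drops first: 2 orders
  if 1:e drops first: 2 orders
heap linearizations: 4

4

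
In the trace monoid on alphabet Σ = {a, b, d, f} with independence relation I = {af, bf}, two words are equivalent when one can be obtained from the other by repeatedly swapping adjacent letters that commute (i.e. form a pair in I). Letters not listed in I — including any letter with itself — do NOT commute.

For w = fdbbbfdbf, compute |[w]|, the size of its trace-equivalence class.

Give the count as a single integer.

8

drop 0:f onto floor
drop 1:d onto {0:f}
drop 2:b onto {1:d}
drop 3:b onto {2:b}
drop 4:b onto {3:b}
drop 5:f onto {1:d}
drop 6:d onto {4:b, 5:f}
drop 7:b onto {6:d}
drop 8:f onto {6:d}
ground layer = {0:f}
drop-orders for the pieces not yet dropped (sum over which currently-grounded one goes next):
  1 to go: {7} 1  {8} 1
  2 to go: {7,8} 2
  3 to go: {6,7,8} 2
  4 to go: {4,6,7,8} 2  {5,6,7,8} 2
  5 to go: {3,4,6,7,8} 2  {4,5,6,7,8} 4
  6 to go: {2,3,4,6,7,8} 2  {3,4,5,6,7,8} 6
  7 to go: {2,3,4,5,6,7,8} 8
  if 0:f drops first: 8 orders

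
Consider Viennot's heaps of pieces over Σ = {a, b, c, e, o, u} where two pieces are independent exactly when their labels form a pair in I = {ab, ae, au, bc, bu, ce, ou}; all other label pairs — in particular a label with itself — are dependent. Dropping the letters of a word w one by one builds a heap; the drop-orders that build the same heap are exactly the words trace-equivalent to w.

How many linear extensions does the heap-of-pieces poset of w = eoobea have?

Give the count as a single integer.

piece 0:e — minimal
piece 1:o rests on {0:e}
piece 2:o rests on {1:o}
piece 3:b rests on {2:o}
piece 4:e rests on {3:b}
piece 5:a rests on {2:o}
minimal pieces: {0:e}
ways to finish when only these pieces remain (= sum over removing one remaining piece with nothing left below it):
  1 left: {4}→1  {5}→1
  2 left: {3,4}→1  {4,5}→2
  3 left: {3,4,5}→3
  4 left: {2,3,4,5}→3
  placing 0:e first → 3 extensions

3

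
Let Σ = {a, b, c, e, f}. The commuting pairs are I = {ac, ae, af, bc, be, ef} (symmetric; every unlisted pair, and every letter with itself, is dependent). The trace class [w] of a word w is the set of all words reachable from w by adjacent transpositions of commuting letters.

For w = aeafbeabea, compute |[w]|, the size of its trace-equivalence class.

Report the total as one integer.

360

drop 0:a onto floor
drop 1:e onto floor
drop 2:a onto {0:a}
drop 3:f onto floor
drop 4:b onto {2:a, 3:f}
drop 5:e onto {1:e}
drop 6:a onto {4:b}
drop 7:b onto {6:a}
drop 8:e onto {5:e}
drop 9:a onto {7:b}
ground layer = {0:a, 1:e, 3:f}
drop-orders for the pieces not yet dropped (sum over which currently-grounded one goes next):
  1 to go: {8} 1  {9} 1
  2 to go: {5,8} 1  {7,9} 1  {8,9} 2
  3 to go: {1,5,8} 1  {5,8,9} 3  {6,7,9} 1  {7,8,9} 3
  4 to go: {1,5,8,9} 4  {4,6,7,9} 1  {5,7,8,9} 6  {6,7,8,9} 4
  5 to go: {1,5,7,8,9} 10  {2,4,6,7,9} 1  {3,4,6,7,9} 1  {4,6,7,8,9} 5  {5,6,7,8,9} 10
  6 to go: {0,2,4,6,7,9} 1  {1,5,6,7,8,9} 20  {2,3,4,6,7,9} 2  {2,4,6,7,8,9} 6  {3,4,6,7,8,9} 6  {4,5,6,7,8,9} 15
  7 to go: {0,2,3,4,6,7,9} 3  {0,2,4,6,7,8,9} 7  {1,4,5,6,7,8,9} 35  {2,3,4,6,7,8,9} 14  {2,4,5,6,7,8,9} 21  {3,4,5,6,7,8,9} 21
  8 to go: {0,2,3,4,6,7,8,9} 24  {0,2,4,5,6,7,8,9} 28  {1,2,4,5,6,7,8,9} 56  {1,3,4,5,6,7,8,9} 56  {2,3,4,5,6,7,8,9} 56
  if 0:a drops first: 168 orders
  if 1:e drops first: 108 orders
  if 3:f drops first: 84 orders
heap linearizations: 360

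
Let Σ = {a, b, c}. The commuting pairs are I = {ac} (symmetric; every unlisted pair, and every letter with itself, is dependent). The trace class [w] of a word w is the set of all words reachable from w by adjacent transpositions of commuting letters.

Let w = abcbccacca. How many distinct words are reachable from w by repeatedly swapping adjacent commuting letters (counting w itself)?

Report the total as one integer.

15

piece 0:a — minimal
piece 1:b rests on {0:a}
piece 2:c rests on {1:b}
piece 3:b rests on {2:c}
piece 4:c rests on {3:b}
piece 5:c rests on {4:c}
piece 6:a rests on {3:b}
piece 7:c rests on {5:c}
piece 8:c rests on {7:c}
piece 9:a rests on {6:a}
minimal pieces: {0:a}
ways to finish when only these pieces remain (= sum over removing one remaining piece with nothing left below it):
  1 left: {8}→1  {9}→1
  2 left: {6,9}→1  {7,8}→1  {8,9}→2
  3 left: {5,7,8}→1  {6,8,9}→3  {7,8,9}→3
  4 left: {4,5,7,8}→1  {5,7,8,9}→4  {6,7,8,9}→6
  5 left: {4,5,7,8,9}→5  {5,6,7,8,9}→10
  6 left: {4,5,6,7,8,9}→15
  7 left: {3,4,5,6,7,8,9}→15
  8 left: {2,3,4,5,6,7,8,9}→15
  placing 0:a first → 15 extensions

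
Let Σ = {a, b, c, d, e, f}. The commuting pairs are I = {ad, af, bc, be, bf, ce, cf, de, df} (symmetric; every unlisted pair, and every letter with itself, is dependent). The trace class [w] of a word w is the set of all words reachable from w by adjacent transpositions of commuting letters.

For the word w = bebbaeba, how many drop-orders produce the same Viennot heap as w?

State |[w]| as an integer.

0(b) covers ∅
1(e) covers ∅
2(b) covers 0:b
3(b) covers 2:b
4(a) covers 1:e, 3:b
5(e) covers 4:a
6(b) covers 4:a
7(a) covers 5:e, 6:b
floor of heap: 0:b, 1:e
completions by unplaced set U, small U first (add the entries for U minus each lowest piece of U):
  |U|=1: {7}:1
  |U|=2: {5,7}:1  {6,7}:1
  |U|=3: {5,6,7}:2
  |U|=4: {4,5,6,7}:2
  |U|=5: {1,4,5,6,7}:2  {3,4,5,6,7}:2
  |U|=6: {1,3,4,5,6,7}:4  {2,3,4,5,6,7}:2
  start at 0(b): 6
  start at 1(e): 2
sum over floor = 8

8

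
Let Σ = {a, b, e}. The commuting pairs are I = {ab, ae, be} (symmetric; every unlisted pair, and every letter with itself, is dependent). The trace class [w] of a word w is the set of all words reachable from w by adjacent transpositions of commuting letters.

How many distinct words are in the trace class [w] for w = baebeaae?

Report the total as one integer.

560

0(b) covers ∅
1(a) covers ∅
2(e) covers ∅
3(b) covers 0:b
4(e) covers 2:e
5(a) covers 1:a
6(a) covers 5:a
7(e) covers 4:e
floor of heap: 0:b, 1:a, 2:e
completions by unplaced set U, small U first (add the entries for U minus each lowest piece of U):
  |U|=1: {3}:1  {6}:1  {7}:1
  |U|=2: {0,3}:1  {3,6}:2  {3,7}:2  {4,7}:1  {5,6}:1  {6,7}:2
  |U|=3: {0,3,6}:3  {0,3,7}:3  {1,5,6}:1  {2,4,7}:1  {3,4,7}:3  {3,5,6}:3  {3,6,7}:6  {4,6,7}:3  {5,6,7}:3
  |U|=4: {0,3,4,7}:6  {0,3,5,6}:6  {0,3,6,7}:12  {1,3,5,6}:4  {1,5,6,7}:4  {2,3,4,7}:4  {2,4,6,7}:4  {3,4,6,7}:12  {3,5,6,7}:12  {4,5,6,7}:6
  |U|=5: {0,1,3,5,6}:10  {0,2,3,4,7}:10  {0,3,4,6,7}:30  {0,3,5,6,7}:30  {1,3,5,6,7}:20  {1,4,5,6,7}:10  {2,3,4,6,7}:20  {2,4,5,6,7}:10  {3,4,5,6,7}:30
  |U|=6: {0,1,3,5,6,7}:60  {0,2,3,4,6,7}:60  {0,3,4,5,6,7}:90  {1,2,4,5,6,7}:20  {1,3,4,5,6,7}:60  {2,3,4,5,6,7}:60
  start at 0(b): 140
  start at 1(a): 210
  start at 2(e): 210
sum over floor = 560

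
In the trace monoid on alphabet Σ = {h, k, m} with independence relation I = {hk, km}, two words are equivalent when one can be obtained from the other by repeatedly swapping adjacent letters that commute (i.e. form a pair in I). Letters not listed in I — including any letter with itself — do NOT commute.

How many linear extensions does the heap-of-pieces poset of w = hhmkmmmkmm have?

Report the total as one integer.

0(h) covers ∅
1(h) covers 0:h
2(m) covers 1:h
3(k) covers ∅
4(m) covers 2:m
5(m) covers 4:m
6(m) covers 5:m
7(k) covers 3:k
8(m) covers 6:m
9(m) covers 8:m
floor of heap: 0:h, 3:k
completions by unplaced set U, small U first (add the entries for U minus each lowest piece of U):
  |U|=1: {7}:1  {9}:1
  |U|=2: {3,7}:1  {7,9}:2  {8,9}:1
  |U|=3: {3,7,9}:3  {6,8,9}:1  {7,8,9}:3
  |U|=4: {3,7,8,9}:6  {5,6,8,9}:1  {6,7,8,9}:4
  |U|=5: {3,6,7,8,9}:10  {4,5,6,8,9}:1  {5,6,7,8,9}:5
  |U|=6: {2,4,5,6,8,9}:1  {3,5,6,7,8,9}:15  {4,5,6,7,8,9}:6
  |U|=7: {1,2,4,5,6,8,9}:1  {2,4,5,6,7,8,9}:7  {3,4,5,6,7,8,9}:21
  |U|=8: {0,1,2,4,5,6,8,9}:1  {1,2,4,5,6,7,8,9}:8  {2,3,4,5,6,7,8,9}:28
  start at 0(h): 36
  start at 3(k): 9
sum over floor = 45

45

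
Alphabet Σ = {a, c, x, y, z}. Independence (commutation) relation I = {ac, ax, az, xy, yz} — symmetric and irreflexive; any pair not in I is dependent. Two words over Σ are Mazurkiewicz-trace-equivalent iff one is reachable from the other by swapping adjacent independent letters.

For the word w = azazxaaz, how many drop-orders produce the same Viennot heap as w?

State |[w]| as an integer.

0(a) covers ∅
1(z) covers ∅
2(a) covers 0:a
3(z) covers 1:z
4(x) covers 3:z
5(a) covers 2:a
6(a) covers 5:a
7(z) covers 4:x
floor of heap: 0:a, 1:z
completions by unplaced set U, small U first (add the entries for U minus each lowest piece of U):
  |U|=1: {6}:1  {7}:1
  |U|=2: {4,7}:1  {5,6}:1  {6,7}:2
  |U|=3: {2,5,6}:1  {3,4,7}:1  {4,6,7}:3  {5,6,7}:3
  |U|=4: {0,2,5,6}:1  {1,3,4,7}:1  {2,5,6,7}:4  {3,4,6,7}:4  {4,5,6,7}:6
  |U|=5: {0,2,5,6,7}:5  {1,3,4,6,7}:5  {2,4,5,6,7}:10  {3,4,5,6,7}:10
  |U|=6: {0,2,4,5,6,7}:15  {1,3,4,5,6,7}:15  {2,3,4,5,6,7}:20
  start at 0(a): 35
  start at 1(z): 35
sum over floor = 70

70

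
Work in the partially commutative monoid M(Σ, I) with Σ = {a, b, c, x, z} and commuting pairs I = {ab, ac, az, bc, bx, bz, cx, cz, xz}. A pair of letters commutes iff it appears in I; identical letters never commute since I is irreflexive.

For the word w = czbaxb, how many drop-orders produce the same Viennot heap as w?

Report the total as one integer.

180

piece 0:c — minimal
piece 1:z — minimal
piece 2:b — minimal
piece 3:a — minimal
piece 4:x rests on {3:a}
piece 5:b rests on {2:b}
minimal pieces: {0:c, 1:z, 2:b, 3:a}
ways to finish when only these pieces remain (= sum over removing one remaining piece with nothing left below it):
  1 left: {0}→1  {1}→1  {4}→1  {5}→1
  2 left: {0,1}→2  {0,4}→2  {0,5}→2  {1,4}→2  {1,5}→2  {2,5}→1  {3,4}→1  {4,5}→2
  3 left: {0,1,4}→6  {0,1,5}→6  {0,2,5}→3  {0,3,4}→3  {0,4,5}→6  {1,2,5}→3  {1,3,4}→3  {1,4,5}→6  {2,4,5}→3  {3,4,5}→3
  4 left: {0,1,2,5}→12  {0,1,3,4}→12  {0,1,4,5}→24  {0,2,4,5}→12  {0,3,4,5}→12  {1,2,4,5}→12  {1,3,4,5}→12  {2,3,4,5}→6
  placing 0:c first → 30 extensions
  placing 1:z first → 30 extensions
  placing 2:b first → 60 extensions
  placing 3:a first → 60 extensions
total linear extensions = 180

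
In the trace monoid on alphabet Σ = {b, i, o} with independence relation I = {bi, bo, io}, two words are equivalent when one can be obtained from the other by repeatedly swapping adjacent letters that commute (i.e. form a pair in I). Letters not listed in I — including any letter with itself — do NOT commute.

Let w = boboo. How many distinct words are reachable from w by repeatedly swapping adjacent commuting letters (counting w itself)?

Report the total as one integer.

#0=b has no predecessor
#1=o has no predecessor
#2=b depends on [0:b]
#3=o depends on [1:o]
#4=o depends on [3:o]
sources: [0:b, 1:o]
N(rest) = Σ N(rest − s) over sources s of rest; N(one piece) = 1:
  size 1 → [2]=1  [4]=1
  size 2 → [0,2]=1  [2,4]=2  [3,4]=1
  size 3 → [0,2,4]=3  [1,3,4]=1  [2,3,4]=3
  first=0(b) contributes 4
  first=1(o) contributes 6
|[w]| = 10

10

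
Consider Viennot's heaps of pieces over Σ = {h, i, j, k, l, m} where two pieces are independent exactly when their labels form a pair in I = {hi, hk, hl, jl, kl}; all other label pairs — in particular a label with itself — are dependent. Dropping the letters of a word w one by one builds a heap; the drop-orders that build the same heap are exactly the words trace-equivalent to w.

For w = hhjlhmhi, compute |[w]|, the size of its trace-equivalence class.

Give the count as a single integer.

0(h) covers ∅
1(h) covers 0:h
2(j) covers 1:h
3(l) covers ∅
4(h) covers 2:j
5(m) covers 3:l, 4:h
6(h) covers 5:m
7(i) covers 5:m
floor of heap: 0:h, 3:l
completions by unplaced set U, small U first (add the entries for U minus each lowest piece of U):
  |U|=1: {6}:1  {7}:1
  |U|=2: {6,7}:2
  |U|=3: {5,6,7}:2
  |U|=4: {3,5,6,7}:2  {4,5,6,7}:2
  |U|=5: {2,4,5,6,7}:2  {3,4,5,6,7}:4
  |U|=6: {1,2,4,5,6,7}:2  {2,3,4,5,6,7}:6
  start at 0(h): 8
  start at 3(l): 2
sum over floor = 10

10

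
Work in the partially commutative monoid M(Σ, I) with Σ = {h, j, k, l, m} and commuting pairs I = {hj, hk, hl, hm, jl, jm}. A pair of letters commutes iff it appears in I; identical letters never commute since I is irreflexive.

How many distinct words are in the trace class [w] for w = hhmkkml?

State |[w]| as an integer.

21

drop 0:h onto floor
drop 1:h onto {0:h}
drop 2:m onto floor
drop 3:k onto {2:m}
drop 4:k onto {3:k}
drop 5:m onto {4:k}
drop 6:l onto {5:m}
ground layer = {0:h, 2:m}
drop-orders for the pieces not yet dropped (sum over which currently-grounded one goes next):
  1 to go: {1} 1  {6} 1
  2 to go: {0,1} 1  {1,6} 2  {5,6} 1
  3 to go: {0,1,6} 3  {1,5,6} 3  {4,5,6} 1
  4 to go: {0,1,5,6} 6  {1,4,5,6} 4  {3,4,5,6} 1
  5 to go: {0,1,4,5,6} 10  {1,3,4,5,6} 5  {2,3,4,5,6} 1
  if 0:h drops first: 6 orders
  if 2:m drops first: 15 orders
heap linearizations: 21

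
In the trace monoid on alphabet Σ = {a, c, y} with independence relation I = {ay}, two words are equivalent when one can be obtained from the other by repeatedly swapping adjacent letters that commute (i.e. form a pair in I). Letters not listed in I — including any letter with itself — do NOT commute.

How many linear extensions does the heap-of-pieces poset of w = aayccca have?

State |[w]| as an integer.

3

piece 0:a — minimal
piece 1:a rests on {0:a}
piece 2:y — minimal
piece 3:c rests on {1:a, 2:y}
piece 4:c rests on {3:c}
piece 5:c rests on {4:c}
piece 6:a rests on {5:c}
minimal pieces: {0:a, 2:y}
ways to finish when only these pieces remain (= sum over removing one remaining piece with nothing left below it):
  1 left: {6}→1
  2 left: {5,6}→1
  3 left: {4,5,6}→1
  4 left: {3,4,5,6}→1
  5 left: {1,3,4,5,6}→1  {2,3,4,5,6}→1
  placing 0:a first → 2 extensions
  placing 2:y first → 1 extensions
total linear extensions = 3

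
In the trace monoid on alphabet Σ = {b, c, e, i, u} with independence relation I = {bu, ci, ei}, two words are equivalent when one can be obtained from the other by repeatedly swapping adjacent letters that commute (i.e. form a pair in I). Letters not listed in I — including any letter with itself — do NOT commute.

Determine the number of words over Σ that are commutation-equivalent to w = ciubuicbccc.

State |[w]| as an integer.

piece 0:c — minimal
piece 1:i — minimal
piece 2:u rests on {0:c, 1:i}
piece 3:b rests on {0:c, 1:i}
piece 4:u rests on {2:u}
piece 5:i rests on {3:b, 4:u}
piece 6:c rests on {3:b, 4:u}
piece 7:b rests on {5:i, 6:c}
piece 8:c rests on {7:b}
piece 9:c rests on {8:c}
piece 10:c rests on {9:c}
minimal pieces: {0:c, 1:i}
ways to finish when only these pieces remain (= sum over removing one remaining piece with nothing left below it):
  1 left: {10}→1
  2 left: {9,10}→1
  3 left: {8,9,10}→1
  4 left: {7,8,9,10}→1
  5 left: {5,7,8,9,10}→1  {6,7,8,9,10}→1
  6 left: {5,6,7,8,9,10}→2
  7 left: {3,5,6,7,8,9,10}→2  {4,5,6,7,8,9,10}→2
  8 left: {2,4,5,6,7,8,9,10}→2  {3,4,5,6,7,8,9,10}→4
  9 left: {2,3,4,5,6,7,8,9,10}→6
  placing 0:c first → 6 extensions
  placing 1:i first → 6 extensions
total linear extensions = 12

12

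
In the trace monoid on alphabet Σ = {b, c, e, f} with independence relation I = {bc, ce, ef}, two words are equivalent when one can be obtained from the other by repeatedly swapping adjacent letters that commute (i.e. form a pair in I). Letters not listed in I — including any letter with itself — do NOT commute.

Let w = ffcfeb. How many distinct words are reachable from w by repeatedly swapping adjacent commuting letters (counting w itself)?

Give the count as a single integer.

#0=f has no predecessor
#1=f depends on [0:f]
#2=c depends on [1:f]
#3=f depends on [2:c]
#4=e has no predecessor
#5=b depends on [3:f, 4:e]
sources: [0:f, 4:e]
N(rest) = Σ N(rest − s) over sources s of rest; N(one piece) = 1:
  size 1 → [5]=1
  size 2 → [3,5]=1  [4,5]=1
  size 3 → [2,3,5]=1  [3,4,5]=2
  size 4 → [1,2,3,5]=1  [2,3,4,5]=3
  first=0(f) contributes 4
  first=4(e) contributes 1
|[w]| = 5

5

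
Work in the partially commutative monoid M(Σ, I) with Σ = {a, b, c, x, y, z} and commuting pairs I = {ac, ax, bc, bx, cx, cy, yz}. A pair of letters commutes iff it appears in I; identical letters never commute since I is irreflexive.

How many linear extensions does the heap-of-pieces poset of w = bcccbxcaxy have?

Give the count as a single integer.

piece 0:b — minimal
piece 1:c — minimal
piece 2:c rests on {1:c}
piece 3:c rests on {2:c}
piece 4:b rests on {0:b}
piece 5:x — minimal
piece 6:c rests on {3:c}
piece 7:a rests on {4:b}
piece 8:x rests on {5:x}
piece 9:y rests on {7:a, 8:x}
minimal pieces: {0:b, 1:c, 5:x}
ways to finish when only these pieces remain (= sum over removing one remaining piece with nothing left below it):
  1 left: {6}→1  {9}→1
  2 left: {3,6}→1  {6,9}→2  {7,9}→1  {8,9}→1
  3 left: {2,3,6}→1  {3,6,9}→3  {4,7,9}→1  {5,8,9}→1  {6,7,9}→3  {6,8,9}→3  {7,8,9}→2
  4 left: {0,4,7,9}→1  {1,2,3,6}→1  {2,3,6,9}→4  {3,6,7,9}→6  {3,6,8,9}→6  {4,6,7,9}→4  {4,7,8,9}→3  {5,6,8,9}→4  {5,7,8,9}→3  {6,7,8,9}→8
  5 left: {0,4,6,7,9}→5  {0,4,7,8,9}→4  {1,2,3,6,9}→5  {2,3,6,7,9}→10  {2,3,6,8,9}→10  {3,4,6,7,9}→10  {3,5,6,8,9}→10  {3,6,7,8,9}→20  {4,5,7,8,9}→6  {4,6,7,8,9}→15  {5,6,7,8,9}→15
  6 left: {0,3,4,6,7,9}→15  {0,4,5,7,8,9}→10  {0,4,6,7,8,9}→24  {1,2,3,6,7,9}→15  {1,2,3,6,8,9}→15  {2,3,4,6,7,9}→20  {2,3,5,6,8,9}→20  {2,3,6,7,8,9}→40  {3,4,6,7,8,9}→45  {3,5,6,7,8,9}→45  {4,5,6,7,8,9}→36
  7 left: {0,2,3,4,6,7,9}→35  {0,3,4,6,7,8,9}→84  {0,4,5,6,7,8,9}→70  {1,2,3,4,6,7,9}→35  {1,2,3,5,6,8,9}→35  {1,2,3,6,7,8,9}→70  {2,3,4,6,7,8,9}→105  {2,3,5,6,7,8,9}→105  {3,4,5,6,7,8,9}→126
  8 left: {0,1,2,3,4,6,7,9}→70  {0,2,3,4,6,7,8,9}→224  {0,3,4,5,6,7,8,9}→280  {1,2,3,4,6,7,8,9}→210  {1,2,3,5,6,7,8,9}→210  {2,3,4,5,6,7,8,9}→336
  placing 0:b first → 756 extensions
  placing 1:c first → 840 extensions
  placing 5:x first → 504 extensions
total linear extensions = 2100

2100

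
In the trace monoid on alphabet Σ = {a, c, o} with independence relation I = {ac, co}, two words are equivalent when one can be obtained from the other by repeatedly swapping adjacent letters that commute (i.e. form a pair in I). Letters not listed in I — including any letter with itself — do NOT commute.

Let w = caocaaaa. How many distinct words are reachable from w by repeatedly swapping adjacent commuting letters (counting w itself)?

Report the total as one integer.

drop 0:c onto floor
drop 1:a onto floor
drop 2:o onto {1:a}
drop 3:c onto {0:c}
drop 4:a onto {2:o}
drop 5:a onto {4:a}
drop 6:a onto {5:a}
drop 7:a onto {6:a}
ground layer = {0:c, 1:a}
drop-orders for the pieces not yet dropped (sum over which currently-grounded one goes next):
  1 to go: {3} 1  {7} 1
  2 to go: {0,3} 1  {3,7} 2  {6,7} 1
  3 to go: {0,3,7} 3  {3,6,7} 3  {5,6,7} 1
  4 to go: {0,3,6,7} 6  {3,5,6,7} 4  {4,5,6,7} 1
  5 to go: {0,3,5,6,7} 10  {2,4,5,6,7} 1  {3,4,5,6,7} 5
  6 to go: {0,3,4,5,6,7} 15  {1,2,4,5,6,7} 1  {2,3,4,5,6,7} 6
  if 0:c drops first: 7 orders
  if 1:a drops first: 21 orders
heap linearizations: 28

28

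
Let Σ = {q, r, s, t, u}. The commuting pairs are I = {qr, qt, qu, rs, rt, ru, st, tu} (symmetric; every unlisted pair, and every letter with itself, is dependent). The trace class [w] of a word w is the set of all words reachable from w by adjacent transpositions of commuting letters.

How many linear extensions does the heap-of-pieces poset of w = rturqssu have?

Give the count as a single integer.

#0=r has no predecessor
#1=t has no predecessor
#2=u has no predecessor
#3=r depends on [0:r]
#4=q has no predecessor
#5=s depends on [2:u, 4:q]
#6=s depends on [5:s]
#7=u depends on [6:s]
sources: [0:r, 1:t, 2:u, 4:q]
N(rest) = Σ N(rest − s) over sources s of rest; N(one piece) = 1:
  size 1 → [1]=1  [3]=1  [7]=1
  size 2 → [0,3]=1  [1,3]=2  [1,7]=2  [3,7]=2  [6,7]=1
  size 3 → [0,1,3]=3  [0,3,7]=3  [1,3,7]=6  [1,6,7]=3  [3,6,7]=3  [5,6,7]=1
  size 4 → [0,1,3,7]=12  [0,3,6,7]=6  [1,3,6,7]=12  [1,5,6,7]=4  [2,5,6,7]=1  [3,5,6,7]=4  [4,5,6,7]=1
  size 5 → [0,1,3,6,7]=30  [0,3,5,6,7]=10  [1,2,5,6,7]=5  [1,3,5,6,7]=20  [1,4,5,6,7]=5  [2,3,5,6,7]=5  [2,4,5,6,7]=2  [3,4,5,6,7]=5
  size 6 → [0,1,3,5,6,7]=60  [0,2,3,5,6,7]=15  [0,3,4,5,6,7]=15  [1,2,3,5,6,7]=30  [1,2,4,5,6,7]=12  [1,3,4,5,6,7]=30  [2,3,4,5,6,7]=12
  first=0(r) contributes 84
  first=1(t) contributes 42
  first=2(u) contributes 105
  first=4(q) contributes 105
|[w]| = 336

336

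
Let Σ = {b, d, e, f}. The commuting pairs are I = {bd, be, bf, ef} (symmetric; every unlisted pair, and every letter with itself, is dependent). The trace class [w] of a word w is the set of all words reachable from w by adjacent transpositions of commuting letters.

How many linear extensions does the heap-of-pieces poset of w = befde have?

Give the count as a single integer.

10

piece 0:b — minimal
piece 1:e — minimal
piece 2:f — minimal
piece 3:d rests on {1:e, 2:f}
piece 4:e rests on {3:d}
minimal pieces: {0:b, 1:e, 2:f}
ways to finish when only these pieces remain (= sum over removing one remaining piece with nothing left below it):
  1 left: {0}→1  {4}→1
  2 left: {0,4}→2  {3,4}→1
  3 left: {0,3,4}→3  {1,3,4}→1  {2,3,4}→1
  placing 0:b first → 2 extensions
  placing 1:e first → 4 extensions
  placing 2:f first → 4 extensions
total linear extensions = 10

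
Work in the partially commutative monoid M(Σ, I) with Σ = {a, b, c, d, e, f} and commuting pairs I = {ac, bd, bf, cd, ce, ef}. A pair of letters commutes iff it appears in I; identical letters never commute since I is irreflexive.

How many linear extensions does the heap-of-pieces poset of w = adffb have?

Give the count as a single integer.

4

0(a) covers ∅
1(d) covers 0:a
2(f) covers 1:d
3(f) covers 2:f
4(b) covers 0:a
floor of heap: 0:a
completions by unplaced set U, small U first (add the entries for U minus each lowest piece of U):
  |U|=1: {3}:1  {4}:1
  |U|=2: {2,3}:1  {3,4}:2
  |U|=3: {1,2,3}:1  {2,3,4}:3
  start at 0(a): 4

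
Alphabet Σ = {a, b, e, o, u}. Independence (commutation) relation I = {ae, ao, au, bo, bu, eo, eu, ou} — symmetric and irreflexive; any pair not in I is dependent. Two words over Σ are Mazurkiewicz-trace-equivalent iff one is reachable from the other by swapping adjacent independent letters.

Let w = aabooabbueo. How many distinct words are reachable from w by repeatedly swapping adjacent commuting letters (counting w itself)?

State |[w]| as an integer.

drop 0:a onto floor
drop 1:a onto {0:a}
drop 2:b onto {1:a}
drop 3:o onto floor
drop 4:o onto {3:o}
drop 5:a onto {2:b}
drop 6:b onto {5:a}
drop 7:b onto {6:b}
drop 8:u onto floor
drop 9:e onto {7:b}
drop 10:o onto {4:o}
ground layer = {0:a, 3:o, 8:u}
drop-orders for the pieces not yet dropped (sum over which currently-grounded one goes next):
  1 to go: {8} 1  {9} 1  {10} 1
  2 to go: {4,10} 1  {7,9} 1  {8,9} 2  {8,10} 2  {9,10} 2
  3 to go: {3,4,10} 1  {4,8,10} 3  {4,9,10} 3  {6,7,9} 1  {7,8,9} 3  {7,9,10} 3  {8,9,10} 6
  4 to go: {3,4,8,10} 4  {3,4,9,10} 4  {4,7,9,10} 6  {4,8,9,10} 12  {5,6,7,9} 1  {6,7,8,9} 4  {6,7,9,10} 4  {7,8,9,10} 12
  5 to go: {2,5,6,7,9} 1  {3,4,7,9,10} 10  {3,4,8,9,10} 20  {4,6,7,9,10} 10  {4,7,8,9,10} 30  {5,6,7,8,9} 5  {5,6,7,9,10} 5  {6,7,8,9,10} 20
  6 to go: {1,2,5,6,7,9} 1  {2,5,6,7,8,9} 6  {2,5,6,7,9,10} 6  {3,4,6,7,9,10} 20  {3,4,7,8,9,10} 60  {4,5,6,7,9,10} 15  {4,6,7,8,9,10} 60  {5,6,7,8,9,10} 30
  7 to go: {0,1,2,5,6,7,9} 1  {1,2,5,6,7,8,9} 7  {1,2,5,6,7,9,10} 7  {2,4,5,6,7,9,10} 21  {2,5,6,7,8,9,10} 42  {3,4,5,6,7,9,10} 35  {3,4,6,7,8,9,10} 140  {4,5,6,7,8,9,10} 105
  8 to go: {0,1,2,5,6,7,8,9} 8  {0,1,2,5,6,7,9,10} 8  {1,2,4,5,6,7,9,10} 28  {1,2,5,6,7,8,9,10} 56  {2,3,4,5,6,7,9,10} 56  {2,4,5,6,7,8,9,10} 168  {3,4,5,6,7,8,9,10} 280
  9 to go: {0,1,2,4,5,6,7,9,10} 36  {0,1,2,5,6,7,8,9,10} 72  {1,2,3,4,5,6,7,9,10} 84  {1,2,4,5,6,7,8,9,10} 252  {2,3,4,5,6,7,8,9,10} 504
  if 0:a drops first: 840 orders
  if 3:o drops first: 360 orders
  if 8:u drops first: 120 orders
heap linearizations: 1320

1320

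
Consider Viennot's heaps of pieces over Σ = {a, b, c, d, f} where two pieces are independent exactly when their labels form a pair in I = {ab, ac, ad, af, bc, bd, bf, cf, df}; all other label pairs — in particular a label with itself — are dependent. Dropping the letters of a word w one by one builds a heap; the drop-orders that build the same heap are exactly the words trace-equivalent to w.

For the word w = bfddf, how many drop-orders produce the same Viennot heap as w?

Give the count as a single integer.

0(b) covers ∅
1(f) covers ∅
2(d) covers ∅
3(d) covers 2:d
4(f) covers 1:f
floor of heap: 0:b, 1:f, 2:d
completions by unplaced set U, small U first (add the entries for U minus each lowest piece of U):
  |U|=1: {0}:1  {3}:1  {4}:1
  |U|=2: {0,3}:2  {0,4}:2  {1,4}:1  {2,3}:1  {3,4}:2
  |U|=3: {0,1,4}:3  {0,2,3}:3  {0,3,4}:6  {1,3,4}:3  {2,3,4}:3
  start at 0(b): 6
  start at 1(f): 12
  start at 2(d): 12
sum over floor = 30

30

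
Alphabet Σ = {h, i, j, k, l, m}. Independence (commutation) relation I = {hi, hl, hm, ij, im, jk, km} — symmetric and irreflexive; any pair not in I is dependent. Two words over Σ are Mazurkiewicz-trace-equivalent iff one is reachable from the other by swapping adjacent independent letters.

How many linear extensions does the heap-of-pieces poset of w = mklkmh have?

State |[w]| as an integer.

0(m) covers ∅
1(k) covers ∅
2(l) covers 0:m, 1:k
3(k) covers 2:l
4(m) covers 2:l
5(h) covers 3:k
floor of heap: 0:m, 1:k
completions by unplaced set U, small U first (add the entries for U minus each lowest piece of U):
  |U|=1: {4}:1  {5}:1
  |U|=2: {3,5}:1  {4,5}:2
  |U|=3: {3,4,5}:3
  |U|=4: {2,3,4,5}:3
  start at 0(m): 3
  start at 1(k): 3
sum over floor = 6

6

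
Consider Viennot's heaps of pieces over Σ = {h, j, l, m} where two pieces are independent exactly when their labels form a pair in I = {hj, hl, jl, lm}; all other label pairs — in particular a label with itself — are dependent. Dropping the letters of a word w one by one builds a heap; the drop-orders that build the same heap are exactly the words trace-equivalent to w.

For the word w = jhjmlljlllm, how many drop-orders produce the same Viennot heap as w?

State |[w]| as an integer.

1386

0(j) covers ∅
1(h) covers ∅
2(j) covers 0:j
3(m) covers 1:h, 2:j
4(l) covers ∅
5(l) covers 4:l
6(j) covers 3:m
7(l) covers 5:l
8(l) covers 7:l
9(l) covers 8:l
10(m) covers 6:j
floor of heap: 0:j, 1:h, 4:l
completions by unplaced set U, small U first (add the entries for U minus each lowest piece of U):
  |U|=1: {9}:1  {10}:1
  |U|=2: {6,10}:1  {8,9}:1  {9,10}:2
  |U|=3: {3,6,10}:1  {6,9,10}:3  {7,8,9}:1  {8,9,10}:3
  |U|=4: {1,3,6,10}:1  {2,3,6,10}:1  {3,6,9,10}:4  {5,7,8,9}:1  {6,8,9,10}:6  {7,8,9,10}:4
  |U|=5: {0,2,3,6,10}:1  {1,2,3,6,10}:2  {1,3,6,9,10}:5  {2,3,6,9,10}:5  {3,6,8,9,10}:10  {4,5,7,8,9}:1  {5,7,8,9,10}:5  {6,7,8,9,10}:10
  |U|=6: {0,1,2,3,6,10}:3  {0,2,3,6,9,10}:6  {1,2,3,6,9,10}:12  {1,3,6,8,9,10}:15  {2,3,6,8,9,10}:15  {3,6,7,8,9,10}:20  {4,5,7,8,9,10}:6  {5,6,7,8,9,10}:15
  |U|=7: {0,1,2,3,6,9,10}:21  {0,2,3,6,8,9,10}:21  {1,2,3,6,8,9,10}:42  {1,3,6,7,8,9,10}:35  {2,3,6,7,8,9,10}:35  {3,5,6,7,8,9,10}:35  {4,5,6,7,8,9,10}:21
  |U|=8: {0,1,2,3,6,8,9,10}:84  {0,2,3,6,7,8,9,10}:56  {1,2,3,6,7,8,9,10}:112  {1,3,5,6,7,8,9,10}:70  {2,3,5,6,7,8,9,10}:70  {3,4,5,6,7,8,9,10}:56
  |U|=9: {0,1,2,3,6,7,8,9,10}:252  {0,2,3,5,6,7,8,9,10}:126  {1,2,3,5,6,7,8,9,10}:252  {1,3,4,5,6,7,8,9,10}:126  {2,3,4,5,6,7,8,9,10}:126
  start at 0(j): 504
  start at 1(h): 252
  start at 4(l): 630
sum over floor = 1386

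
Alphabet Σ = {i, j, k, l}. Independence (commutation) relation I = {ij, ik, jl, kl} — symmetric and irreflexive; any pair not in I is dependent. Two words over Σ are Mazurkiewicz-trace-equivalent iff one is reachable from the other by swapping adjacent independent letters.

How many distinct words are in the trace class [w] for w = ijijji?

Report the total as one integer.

drop 0:i onto floor
drop 1:j onto floor
drop 2:i onto {0:i}
drop 3:j onto {1:j}
drop 4:j onto {3:j}
drop 5:i onto {2:i}
ground layer = {0:i, 1:j}
drop-orders for the pieces not yet dropped (sum over which currently-grounded one goes next):
  1 to go: {4} 1  {5} 1
  2 to go: {2,5} 1  {3,4} 1  {4,5} 2
  3 to go: {0,2,5} 1  {1,3,4} 1  {2,4,5} 3  {3,4,5} 3
  4 to go: {0,2,4,5} 4  {1,3,4,5} 4  {2,3,4,5} 6
  if 0:i drops first: 10 orders
  if 1:j drops first: 10 orders
heap linearizations: 20

20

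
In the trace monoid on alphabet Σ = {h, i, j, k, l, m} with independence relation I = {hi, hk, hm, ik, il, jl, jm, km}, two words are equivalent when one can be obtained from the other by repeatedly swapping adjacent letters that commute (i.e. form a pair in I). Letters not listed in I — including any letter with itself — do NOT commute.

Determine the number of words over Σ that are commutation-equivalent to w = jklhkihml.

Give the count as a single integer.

54

piece 0:j — minimal
piece 1:k rests on {0:j}
piece 2:l rests on {1:k}
piece 3:h rests on {2:l}
piece 4:k rests on {2:l}
piece 5:i rests on {0:j}
piece 6:h rests on {3:h}
piece 7:m rests on {2:l, 5:i}
piece 8:l rests on {4:k, 6:h, 7:m}
minimal pieces: {0:j}
ways to finish when only these pieces remain (= sum over removing one remaining piece with nothing left below it):
  1 left: {8}→1
  2 left: {4,8}→1  {6,8}→1  {7,8}→1
  3 left: {3,6,8}→1  {4,6,8}→2  {4,7,8}→2  {5,7,8}→1  {6,7,8}→2
  4 left: {3,4,6,8}→3  {3,6,7,8}→3  {4,5,7,8}→3  {4,6,7,8}→6  {5,6,7,8}→3
  5 left: {3,4,6,7,8}→12  {3,5,6,7,8}→6  {4,5,6,7,8}→12
  6 left: {2,3,4,6,7,8}→12  {3,4,5,6,7,8}→30
  7 left: {1,2,3,4,6,7,8}→12  {2,3,4,5,6,7,8}→42
  placing 0:j first → 54 extensions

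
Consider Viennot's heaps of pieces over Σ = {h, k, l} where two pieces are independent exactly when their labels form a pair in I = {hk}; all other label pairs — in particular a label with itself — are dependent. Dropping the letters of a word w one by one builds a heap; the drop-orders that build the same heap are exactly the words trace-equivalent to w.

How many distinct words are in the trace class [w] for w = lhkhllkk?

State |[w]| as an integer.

3

0(l) covers ∅
1(h) covers 0:l
2(k) covers 0:l
3(h) covers 1:h
4(l) covers 2:k, 3:h
5(l) covers 4:l
6(k) covers 5:l
7(k) covers 6:k
floor of heap: 0:l
completions by unplaced set U, small U first (add the entries for U minus each lowest piece of U):
  |U|=1: {7}:1
  |U|=2: {6,7}:1
  |U|=3: {5,6,7}:1
  |U|=4: {4,5,6,7}:1
  |U|=5: {2,4,5,6,7}:1  {3,4,5,6,7}:1
  |U|=6: {1,3,4,5,6,7}:1  {2,3,4,5,6,7}:2
  start at 0(l): 3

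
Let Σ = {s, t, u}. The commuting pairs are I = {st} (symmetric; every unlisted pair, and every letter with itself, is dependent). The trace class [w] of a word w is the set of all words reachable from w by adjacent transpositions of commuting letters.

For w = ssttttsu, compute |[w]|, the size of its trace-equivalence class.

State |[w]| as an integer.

piece 0:s — minimal
piece 1:s rests on {0:s}
piece 2:t — minimal
piece 3:t rests on {2:t}
piece 4:t rests on {3:t}
piece 5:t rests on {4:t}
piece 6:s rests on {1:s}
piece 7:u rests on {5:t, 6:s}
minimal pieces: {0:s, 2:t}
ways to finish when only these pieces remain (= sum over removing one remaining piece with nothing left below it):
  1 left: {7}→1
  2 left: {5,7}→1  {6,7}→1
  3 left: {1,6,7}→1  {4,5,7}→1  {5,6,7}→2
  4 left: {0,1,6,7}→1  {1,5,6,7}→3  {3,4,5,7}→1  {4,5,6,7}→3
  5 left: {0,1,5,6,7}→4  {1,4,5,6,7}→6  {2,3,4,5,7}→1  {3,4,5,6,7}→4
  6 left: {0,1,4,5,6,7}→10  {1,3,4,5,6,7}→10  {2,3,4,5,6,7}→5
  placing 0:s first → 15 extensions
  placing 2:t first → 20 extensions
total linear extensions = 35

35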